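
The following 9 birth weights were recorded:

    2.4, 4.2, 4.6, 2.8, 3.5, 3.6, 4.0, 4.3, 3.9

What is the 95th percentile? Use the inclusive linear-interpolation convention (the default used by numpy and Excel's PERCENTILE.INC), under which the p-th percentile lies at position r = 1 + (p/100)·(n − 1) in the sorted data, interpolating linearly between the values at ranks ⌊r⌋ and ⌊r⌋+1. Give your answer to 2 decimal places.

Sorted: 2.4, 2.8, 3.5, 3.6, 3.9, 4.0, 4.2, 4.3, 4.6.
n = 9.
r = 1 + (95/100)·(9 − 1) = 1 + 7.6 = 8.6.
Rank 8 is 4.3 and rank 9 is 4.6.
Interpolate: 4.3 + 0.6·(4.6 − 4.3) = 4.3 + 0.6·0.3 = 4.48.

4.48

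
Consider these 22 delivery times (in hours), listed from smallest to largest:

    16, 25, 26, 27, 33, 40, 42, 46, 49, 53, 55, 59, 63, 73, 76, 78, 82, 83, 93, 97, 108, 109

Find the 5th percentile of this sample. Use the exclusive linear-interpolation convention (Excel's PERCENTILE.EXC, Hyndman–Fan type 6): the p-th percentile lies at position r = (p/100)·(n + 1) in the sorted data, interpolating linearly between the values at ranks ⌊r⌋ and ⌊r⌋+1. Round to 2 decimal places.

n = 22.
r = (5/100)·(22 + 1) = 1.15.
Rank 1 is 16 and rank 2 is 25.
Interpolate: 16 + 0.15·(25 − 16) = 16 + 0.15·9 = 17.35.

17.35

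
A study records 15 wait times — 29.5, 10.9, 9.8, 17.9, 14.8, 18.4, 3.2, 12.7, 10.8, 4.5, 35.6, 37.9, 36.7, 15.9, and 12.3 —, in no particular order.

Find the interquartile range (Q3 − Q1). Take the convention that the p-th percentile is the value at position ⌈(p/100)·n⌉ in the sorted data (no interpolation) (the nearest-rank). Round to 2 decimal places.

Sorted: 3.2, 4.5, 9.8, 10.8, 10.9, 12.3, 12.7, 14.8, 15.9, 17.9, 18.4, 29.5, 35.6, 36.7, 37.9.
n = 15.
P25: rank ⌈25/100·15⌉ = 4 → 10.8.
P75: rank ⌈75/100·15⌉ = 12 → 29.5.
Difference: 29.5 − 10.8 = 18.7.

18.70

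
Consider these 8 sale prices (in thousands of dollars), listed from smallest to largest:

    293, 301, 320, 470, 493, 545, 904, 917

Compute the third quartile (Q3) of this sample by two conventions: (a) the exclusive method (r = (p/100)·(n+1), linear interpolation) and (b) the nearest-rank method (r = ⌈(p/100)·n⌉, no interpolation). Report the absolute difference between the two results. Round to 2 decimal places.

269.25

n = 8.
(a) r = 6.75; between ranks 6 (545) and 7 (904): 814.25.
(b) the nearest-rank method: rank 6 → 545.
|814.25 − 545| = 269.25.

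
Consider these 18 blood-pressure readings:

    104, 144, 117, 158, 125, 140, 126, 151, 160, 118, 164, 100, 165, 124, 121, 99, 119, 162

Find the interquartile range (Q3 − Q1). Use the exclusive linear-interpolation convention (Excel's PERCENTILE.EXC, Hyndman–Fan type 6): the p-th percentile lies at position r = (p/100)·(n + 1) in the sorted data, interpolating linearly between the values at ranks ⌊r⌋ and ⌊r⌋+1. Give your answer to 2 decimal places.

40.75

Sorted: 99, 100, 104, 117, 118, 119, 121, 124, 125, 126, 140, 144, 151, 158, 160, 162, 164, 165.
n = 18.
P25: r = 4.75; ranks 4–5 are 117, 118; interpolating gives 117.75.
P75: r = 14.25; ranks 14–15 are 158, 160; interpolating gives 158.5.
Difference: 158.5 − 117.75 = 40.75.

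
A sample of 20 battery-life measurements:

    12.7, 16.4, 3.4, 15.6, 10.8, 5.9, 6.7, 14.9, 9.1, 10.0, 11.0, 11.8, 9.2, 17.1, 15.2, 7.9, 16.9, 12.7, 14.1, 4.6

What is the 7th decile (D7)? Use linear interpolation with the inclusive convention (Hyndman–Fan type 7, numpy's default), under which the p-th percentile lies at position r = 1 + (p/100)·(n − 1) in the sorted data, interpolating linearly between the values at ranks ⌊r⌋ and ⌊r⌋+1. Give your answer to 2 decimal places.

14.34

Sorted: 3.4, 4.6, 5.9, 6.7, 7.9, 9.1, 9.2, 10.0, 10.8, 11.0, 11.8, 12.7, 12.7, 14.1, 14.9, 15.2, 15.6, 16.4, 16.9, 17.1.
n = 20.
r = 1 + (70/100)·(20 − 1) = 1 + 13.3 = 14.3.
Rank 14 is 14.1 and rank 15 is 14.9.
Interpolate: 14.1 + 0.3·(14.9 − 14.1) = 14.1 + 0.3·0.8 = 14.34.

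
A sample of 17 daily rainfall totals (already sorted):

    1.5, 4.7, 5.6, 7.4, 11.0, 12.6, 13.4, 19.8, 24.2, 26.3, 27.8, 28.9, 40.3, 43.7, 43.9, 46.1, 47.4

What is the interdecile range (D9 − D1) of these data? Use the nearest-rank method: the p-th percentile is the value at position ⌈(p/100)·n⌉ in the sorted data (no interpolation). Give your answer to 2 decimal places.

41.40

n = 17.
P10: rank ⌈10/100·17⌉ = 2 → 4.7.
P90: rank ⌈90/100·17⌉ = 16 → 46.1.
Difference: 46.1 − 4.7 = 41.4.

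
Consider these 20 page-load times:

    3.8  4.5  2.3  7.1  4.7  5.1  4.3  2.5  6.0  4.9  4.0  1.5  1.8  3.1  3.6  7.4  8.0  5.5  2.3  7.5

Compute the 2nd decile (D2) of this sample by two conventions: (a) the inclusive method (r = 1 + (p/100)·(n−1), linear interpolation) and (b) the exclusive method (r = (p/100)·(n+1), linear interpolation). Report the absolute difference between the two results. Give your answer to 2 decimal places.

Sorted: 1.5, 1.8, 2.3, 2.3, 2.5, 3.1, 3.6, 3.8, 4.0, 4.3, 4.5, 4.7, 4.9, 5.1, 5.5, 6.0, 7.1, 7.4, 7.5, 8.0.
n = 20.
(a) r = 4.8; between ranks 4 (2.3) and 5 (2.5): 2.46.
(b) r = 4.2; between ranks 4 (2.3) and 5 (2.5): 2.34.
|2.46 − 2.34| = 0.12.

0.12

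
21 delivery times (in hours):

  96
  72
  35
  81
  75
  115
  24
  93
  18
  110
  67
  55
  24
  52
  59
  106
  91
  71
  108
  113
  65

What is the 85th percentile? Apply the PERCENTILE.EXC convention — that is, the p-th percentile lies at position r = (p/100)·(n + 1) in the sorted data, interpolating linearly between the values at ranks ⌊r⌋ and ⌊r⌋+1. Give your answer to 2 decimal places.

109.40

Sorted: 18, 24, 24, 35, 52, 55, 59, 65, 67, 71, 72, 75, 81, 91, 93, 96, 106, 108, 110, 113, 115.
n = 21.
r = (85/100)·(21 + 1) = 18.7.
Rank 18 is 108 and rank 19 is 110.
Interpolate: 108 + 0.7·(110 − 108) = 108 + 0.7·2 = 109.4.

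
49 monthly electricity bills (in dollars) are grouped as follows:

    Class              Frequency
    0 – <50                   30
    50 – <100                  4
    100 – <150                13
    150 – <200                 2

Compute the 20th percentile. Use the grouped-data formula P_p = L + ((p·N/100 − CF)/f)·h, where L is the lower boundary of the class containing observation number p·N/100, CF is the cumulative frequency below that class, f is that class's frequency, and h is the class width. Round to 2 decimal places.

N = 49; target position k = 20/100 · 49 = 9.8.
Cumulative frequencies: 30, 34, 47, 49.
Observation 9.8 falls in the class 0 – <50.
L = 0, CF = 0, f = 30, h = 50.
P20 = 0 + ((9.8 − 0)/30)·50 = 0 + 16.3333 = 16.3333.

16.33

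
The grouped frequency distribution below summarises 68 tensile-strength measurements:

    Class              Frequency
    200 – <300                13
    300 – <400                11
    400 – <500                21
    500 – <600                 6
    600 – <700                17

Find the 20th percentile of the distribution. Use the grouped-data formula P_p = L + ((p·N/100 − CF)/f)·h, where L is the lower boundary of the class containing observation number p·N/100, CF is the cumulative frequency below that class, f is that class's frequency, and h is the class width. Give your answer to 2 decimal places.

305.45

N = 68; target position k = 20/100 · 68 = 13.6.
Cumulative frequencies: 13, 24, 45, 51, 68.
Observation 13.6 falls in the class 300 – <400.
L = 300, CF = 13, f = 11, h = 100.
P20 = 300 + ((13.6 − 13)/11)·100 = 300 + 5.45455 = 305.455.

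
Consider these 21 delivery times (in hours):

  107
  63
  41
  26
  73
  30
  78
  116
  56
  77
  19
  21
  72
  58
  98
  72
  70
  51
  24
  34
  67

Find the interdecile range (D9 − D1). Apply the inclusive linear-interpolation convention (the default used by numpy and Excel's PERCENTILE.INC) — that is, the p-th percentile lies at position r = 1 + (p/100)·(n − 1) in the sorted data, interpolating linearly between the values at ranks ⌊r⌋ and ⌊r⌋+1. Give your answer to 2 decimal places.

74.00

Sorted: 19, 21, 24, 26, 30, 34, 41, 51, 56, 58, 63, 67, 70, 72, 72, 73, 77, 78, 98, 107, 116.
n = 21.
P10: r = 3 (integer) → 24.
P90: r = 19 (integer) → 98.
Difference: 98 − 24 = 74.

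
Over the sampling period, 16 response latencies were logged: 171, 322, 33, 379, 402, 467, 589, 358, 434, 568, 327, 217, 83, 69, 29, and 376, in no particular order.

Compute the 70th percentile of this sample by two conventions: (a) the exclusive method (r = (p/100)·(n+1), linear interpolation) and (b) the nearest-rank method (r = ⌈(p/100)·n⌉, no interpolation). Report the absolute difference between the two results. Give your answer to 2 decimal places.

Sorted: 29, 33, 69, 83, 171, 217, 322, 327, 358, 376, 379, 402, 434, 467, 568, 589.
n = 16.
(a) r = 11.9; between ranks 11 (379) and 12 (402): 399.7.
(b) the nearest-rank method: rank 12 → 402.
|399.7 − 402| = 2.3.

2.30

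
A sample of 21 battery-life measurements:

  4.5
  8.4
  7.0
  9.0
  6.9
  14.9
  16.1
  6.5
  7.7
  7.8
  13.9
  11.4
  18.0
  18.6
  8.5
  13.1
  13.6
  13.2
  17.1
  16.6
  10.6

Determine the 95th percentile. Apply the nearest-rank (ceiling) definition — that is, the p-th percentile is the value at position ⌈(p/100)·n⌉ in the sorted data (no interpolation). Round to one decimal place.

Sorted: 4.5, 6.5, 6.9, 7.0, 7.7, 7.8, 8.4, 8.5, 9.0, 10.6, 11.4, 13.1, 13.2, 13.6, 13.9, 14.9, 16.1, 16.6, 17.1, 18.0, 18.6.
n = 21.
Position = ⌈95/100 · 21⌉ = ⌈19.95⌉ = 20.
The value at rank 20 is 18.0.

18.0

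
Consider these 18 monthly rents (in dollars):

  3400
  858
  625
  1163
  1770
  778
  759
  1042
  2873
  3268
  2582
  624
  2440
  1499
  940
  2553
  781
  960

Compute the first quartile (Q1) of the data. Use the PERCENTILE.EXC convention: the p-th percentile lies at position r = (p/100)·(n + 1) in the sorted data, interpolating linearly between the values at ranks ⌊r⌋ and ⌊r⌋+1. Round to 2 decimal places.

Sorted: 624, 625, 759, 778, 781, 858, 940, 960, 1042, 1163, 1499, 1770, 2440, 2553, 2582, 2873, 3268, 3400.
n = 18.
r = (25/100)·(18 + 1) = 4.75.
Rank 4 is 778 and rank 5 is 781.
Interpolate: 778 + 0.75·(781 − 778) = 778 + 0.75·3 = 780.25.

780.25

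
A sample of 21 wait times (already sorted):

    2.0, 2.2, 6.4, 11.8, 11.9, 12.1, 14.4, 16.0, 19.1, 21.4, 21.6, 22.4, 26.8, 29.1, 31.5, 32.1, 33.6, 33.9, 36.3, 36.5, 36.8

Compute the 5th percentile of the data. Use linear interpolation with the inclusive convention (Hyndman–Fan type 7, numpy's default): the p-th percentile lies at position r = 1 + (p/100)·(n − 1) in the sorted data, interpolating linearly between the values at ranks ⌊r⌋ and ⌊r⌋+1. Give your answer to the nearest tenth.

n = 21.
r = 1 + (5/100)·(21 − 1) = 1 + 1 = 2.
r is an integer, so P5 is the value at rank 2: 2.2.

2.2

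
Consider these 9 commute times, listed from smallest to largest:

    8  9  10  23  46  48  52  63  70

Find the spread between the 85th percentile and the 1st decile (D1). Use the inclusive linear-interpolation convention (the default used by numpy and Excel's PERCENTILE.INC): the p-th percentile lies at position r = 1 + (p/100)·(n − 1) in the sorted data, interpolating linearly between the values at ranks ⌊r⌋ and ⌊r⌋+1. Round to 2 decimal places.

52.00

n = 9.
P10: r = 1.8; ranks 1–2 are 8, 9; interpolating gives 8.8.
P85: r = 7.8; ranks 7–8 are 52, 63; interpolating gives 60.8.
Difference: 60.8 − 8.8 = 52.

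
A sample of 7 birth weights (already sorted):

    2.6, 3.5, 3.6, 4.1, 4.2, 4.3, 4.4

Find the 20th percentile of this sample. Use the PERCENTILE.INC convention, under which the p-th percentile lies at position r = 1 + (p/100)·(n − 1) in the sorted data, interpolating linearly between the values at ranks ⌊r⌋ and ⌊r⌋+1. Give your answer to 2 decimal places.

n = 7.
r = 1 + (20/100)·(7 − 1) = 1 + 1.2 = 2.2.
Rank 2 is 3.5 and rank 3 is 3.6.
Interpolate: 3.5 + 0.2·(3.6 − 3.5) = 3.5 + 0.2·0.1 = 3.52.

3.52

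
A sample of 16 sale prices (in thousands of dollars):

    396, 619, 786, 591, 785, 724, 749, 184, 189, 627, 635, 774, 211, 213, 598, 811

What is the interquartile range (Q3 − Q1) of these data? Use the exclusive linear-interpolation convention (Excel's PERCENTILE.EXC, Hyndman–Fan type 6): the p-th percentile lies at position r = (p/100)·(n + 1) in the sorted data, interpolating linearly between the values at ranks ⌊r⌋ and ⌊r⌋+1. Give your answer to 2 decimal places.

Sorted: 184, 189, 211, 213, 396, 591, 598, 619, 627, 635, 724, 749, 774, 785, 786, 811.
n = 16.
P25: r = 4.25; ranks 4–5 are 213, 396; interpolating gives 258.75.
P75: r = 12.75; ranks 12–13 are 749, 774; interpolating gives 767.75.
Difference: 767.75 − 258.75 = 509.

509.00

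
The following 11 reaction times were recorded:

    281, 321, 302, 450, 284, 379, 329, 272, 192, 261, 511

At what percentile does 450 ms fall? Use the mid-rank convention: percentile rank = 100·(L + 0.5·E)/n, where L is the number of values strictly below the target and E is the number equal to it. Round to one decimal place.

86.4

Sorted: 192, 261, 272, 281, 284, 302, 321, 329, 379, 450, 511.
Count below 450: L = 9; count equal: E = 1; n = 11.
Percentile rank = 100·(9 + 0.5·1)/11 = 100·9.5/11 = 86.36.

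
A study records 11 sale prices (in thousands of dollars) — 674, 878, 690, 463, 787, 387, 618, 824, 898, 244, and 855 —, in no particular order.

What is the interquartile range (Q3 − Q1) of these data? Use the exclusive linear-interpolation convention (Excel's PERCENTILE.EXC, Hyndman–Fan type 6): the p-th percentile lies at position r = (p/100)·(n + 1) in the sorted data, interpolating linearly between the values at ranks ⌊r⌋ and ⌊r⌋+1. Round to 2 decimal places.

Sorted: 244, 387, 463, 618, 674, 690, 787, 824, 855, 878, 898.
n = 11.
P25: r = 3 (integer) → 463.
P75: r = 9 (integer) → 855.
Difference: 855 − 463 = 392.

392.00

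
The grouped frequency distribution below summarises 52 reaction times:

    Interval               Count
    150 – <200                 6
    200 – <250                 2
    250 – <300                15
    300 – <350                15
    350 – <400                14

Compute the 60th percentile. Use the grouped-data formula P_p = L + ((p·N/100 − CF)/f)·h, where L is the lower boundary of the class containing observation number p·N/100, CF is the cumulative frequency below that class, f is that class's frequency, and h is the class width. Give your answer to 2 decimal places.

327.33

N = 52; target position k = 60/100 · 52 = 31.2.
Cumulative frequencies: 6, 8, 23, 38, 52.
Observation 31.2 falls in the class 300 – <350.
L = 300, CF = 23, f = 15, h = 50.
P60 = 300 + ((31.2 − 23)/15)·50 = 300 + 27.3333 = 327.333.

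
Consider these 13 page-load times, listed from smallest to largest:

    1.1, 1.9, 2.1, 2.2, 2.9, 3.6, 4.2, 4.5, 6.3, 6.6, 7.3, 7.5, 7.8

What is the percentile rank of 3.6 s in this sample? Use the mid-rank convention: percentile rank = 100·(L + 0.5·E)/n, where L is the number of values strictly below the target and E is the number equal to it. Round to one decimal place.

Count below 3.6: L = 5; count equal: E = 1; n = 13.
Percentile rank = 100·(5 + 0.5·1)/13 = 100·5.5/13 = 42.31.

42.3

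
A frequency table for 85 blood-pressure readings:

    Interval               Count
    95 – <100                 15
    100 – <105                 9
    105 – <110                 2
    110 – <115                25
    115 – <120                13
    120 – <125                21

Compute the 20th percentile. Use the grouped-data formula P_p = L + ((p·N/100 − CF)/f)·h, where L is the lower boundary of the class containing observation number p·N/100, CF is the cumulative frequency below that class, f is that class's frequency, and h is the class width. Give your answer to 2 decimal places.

101.11

N = 85; target position k = 20/100 · 85 = 17.
Cumulative frequencies: 15, 24, 26, 51, 64, 85.
Observation 17 falls in the class 100 – <105.
L = 100, CF = 15, f = 9, h = 5.
P20 = 100 + ((17 − 15)/9)·5 = 100 + 1.11111 = 101.111.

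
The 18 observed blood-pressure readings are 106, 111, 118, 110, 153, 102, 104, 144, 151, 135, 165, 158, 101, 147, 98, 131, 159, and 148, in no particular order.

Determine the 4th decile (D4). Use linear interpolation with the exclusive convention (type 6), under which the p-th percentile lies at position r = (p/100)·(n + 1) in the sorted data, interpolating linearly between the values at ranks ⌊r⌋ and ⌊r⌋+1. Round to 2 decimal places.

115.20

Sorted: 98, 101, 102, 104, 106, 110, 111, 118, 131, 135, 144, 147, 148, 151, 153, 158, 159, 165.
n = 18.
r = (40/100)·(18 + 1) = 7.6.
Rank 7 is 111 and rank 8 is 118.
Interpolate: 111 + 0.6·(118 − 111) = 111 + 0.6·7 = 115.2.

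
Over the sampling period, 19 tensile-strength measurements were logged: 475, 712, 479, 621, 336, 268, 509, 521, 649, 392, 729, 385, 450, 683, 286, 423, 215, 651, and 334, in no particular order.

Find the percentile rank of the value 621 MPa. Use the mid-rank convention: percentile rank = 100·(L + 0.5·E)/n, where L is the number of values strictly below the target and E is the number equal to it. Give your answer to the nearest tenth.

71.1

Sorted: 215, 268, 286, 334, 336, 385, 392, 423, 450, 475, 479, 509, 521, 621, 649, 651, 683, 712, 729.
Count below 621: L = 13; count equal: E = 1; n = 19.
Percentile rank = 100·(13 + 0.5·1)/19 = 100·13.5/19 = 71.05.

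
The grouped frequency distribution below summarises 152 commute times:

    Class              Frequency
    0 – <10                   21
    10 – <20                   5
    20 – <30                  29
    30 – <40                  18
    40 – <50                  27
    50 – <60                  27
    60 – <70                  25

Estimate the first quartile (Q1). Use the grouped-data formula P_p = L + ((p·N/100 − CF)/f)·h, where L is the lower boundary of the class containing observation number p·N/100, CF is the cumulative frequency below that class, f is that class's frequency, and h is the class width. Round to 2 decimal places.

N = 152; target position k = 25/100 · 152 = 38.
Cumulative frequencies: 21, 26, 55, 73, 100, 127, 152.
Observation 38 falls in the class 20 – <30.
L = 20, CF = 26, f = 29, h = 10.
P25 = 20 + ((38 − 26)/29)·10 = 20 + 4.13793 = 24.1379.

24.14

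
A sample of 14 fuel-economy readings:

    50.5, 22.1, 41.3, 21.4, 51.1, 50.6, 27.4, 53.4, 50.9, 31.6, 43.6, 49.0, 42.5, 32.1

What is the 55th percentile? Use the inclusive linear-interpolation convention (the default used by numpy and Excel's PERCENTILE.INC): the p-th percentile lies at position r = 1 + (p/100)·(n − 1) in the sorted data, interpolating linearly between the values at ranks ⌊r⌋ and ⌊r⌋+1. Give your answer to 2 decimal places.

44.41

Sorted: 21.4, 22.1, 27.4, 31.6, 32.1, 41.3, 42.5, 43.6, 49.0, 50.5, 50.6, 50.9, 51.1, 53.4.
n = 14.
r = 1 + (55/100)·(14 − 1) = 1 + 7.15 = 8.15.
Rank 8 is 43.6 and rank 9 is 49.0.
Interpolate: 43.6 + 0.15·(49.0 − 43.6) = 43.6 + 0.15·5.4 = 44.41.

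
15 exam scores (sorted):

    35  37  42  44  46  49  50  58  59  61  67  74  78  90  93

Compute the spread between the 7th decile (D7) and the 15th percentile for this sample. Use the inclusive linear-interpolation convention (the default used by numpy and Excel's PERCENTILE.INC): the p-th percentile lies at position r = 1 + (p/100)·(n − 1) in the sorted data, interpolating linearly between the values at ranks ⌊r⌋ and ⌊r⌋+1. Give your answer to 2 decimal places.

23.60

n = 15.
P15: r = 3.1; ranks 3–4 are 42, 44; interpolating gives 42.2.
P70: r = 10.8; ranks 10–11 are 61, 67; interpolating gives 65.8.
Difference: 65.8 − 42.2 = 23.6.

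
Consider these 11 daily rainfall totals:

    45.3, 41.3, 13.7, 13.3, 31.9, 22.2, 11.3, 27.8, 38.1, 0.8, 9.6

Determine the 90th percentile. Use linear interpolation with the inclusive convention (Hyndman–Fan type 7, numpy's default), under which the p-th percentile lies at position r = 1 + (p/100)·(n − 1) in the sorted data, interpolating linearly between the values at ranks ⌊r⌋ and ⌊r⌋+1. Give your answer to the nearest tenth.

41.3

Sorted: 0.8, 9.6, 11.3, 13.3, 13.7, 22.2, 27.8, 31.9, 38.1, 41.3, 45.3.
n = 11.
r = 1 + (90/100)·(11 − 1) = 1 + 9 = 10.
r is an integer, so P90 is the value at rank 10: 41.3.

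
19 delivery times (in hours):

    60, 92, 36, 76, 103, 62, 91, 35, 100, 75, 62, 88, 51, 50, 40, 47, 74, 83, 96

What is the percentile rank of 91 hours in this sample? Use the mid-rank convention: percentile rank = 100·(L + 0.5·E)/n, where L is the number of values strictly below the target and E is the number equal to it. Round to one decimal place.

76.3

Sorted: 35, 36, 40, 47, 50, 51, 60, 62, 62, 74, 75, 76, 83, 88, 91, 92, 96, 100, 103.
Count below 91: L = 14; count equal: E = 1; n = 19.
Percentile rank = 100·(14 + 0.5·1)/19 = 100·14.5/19 = 76.32.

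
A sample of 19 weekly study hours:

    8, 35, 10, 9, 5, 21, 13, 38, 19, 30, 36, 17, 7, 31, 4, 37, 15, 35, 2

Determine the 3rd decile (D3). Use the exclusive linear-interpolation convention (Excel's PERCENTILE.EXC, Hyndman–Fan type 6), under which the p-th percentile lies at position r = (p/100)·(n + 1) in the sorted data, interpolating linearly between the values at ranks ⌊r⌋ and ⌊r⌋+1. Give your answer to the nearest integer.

Sorted: 2, 4, 5, 7, 8, 9, 10, 13, 15, 17, 19, 21, 30, 31, 35, 35, 36, 37, 38.
n = 19.
r = (30/100)·(19 + 1) = 6.
r is an integer, so P30 is the value at rank 6: 9.

9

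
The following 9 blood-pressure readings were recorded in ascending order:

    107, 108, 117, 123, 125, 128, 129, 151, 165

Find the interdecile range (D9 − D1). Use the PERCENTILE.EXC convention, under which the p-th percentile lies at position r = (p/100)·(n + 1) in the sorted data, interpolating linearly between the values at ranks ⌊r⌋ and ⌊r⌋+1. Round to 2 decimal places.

n = 9.
P10: r = 1 (integer) → 107.
P90: r = 9 (integer) → 165.
Difference: 165 − 107 = 58.

58.00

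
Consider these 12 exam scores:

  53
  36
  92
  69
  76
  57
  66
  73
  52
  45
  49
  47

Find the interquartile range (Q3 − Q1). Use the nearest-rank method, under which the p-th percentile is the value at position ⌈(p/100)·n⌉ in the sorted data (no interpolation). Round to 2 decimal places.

22.00

Sorted: 36, 45, 47, 49, 52, 53, 57, 66, 69, 73, 76, 92.
n = 12.
P25: rank ⌈25/100·12⌉ = 3 → 47.
P75: rank ⌈75/100·12⌉ = 9 → 69.
Difference: 69 − 47 = 22.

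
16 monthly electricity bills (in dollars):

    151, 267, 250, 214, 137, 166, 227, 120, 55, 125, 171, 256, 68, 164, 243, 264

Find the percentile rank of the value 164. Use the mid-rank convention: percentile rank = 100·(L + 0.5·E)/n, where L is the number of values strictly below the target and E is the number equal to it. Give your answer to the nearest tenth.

Sorted: 55, 68, 120, 125, 137, 151, 164, 166, 171, 214, 227, 243, 250, 256, 264, 267.
Count below 164: L = 6; count equal: E = 1; n = 16.
Percentile rank = 100·(6 + 0.5·1)/16 = 100·6.5/16 = 40.62.

40.6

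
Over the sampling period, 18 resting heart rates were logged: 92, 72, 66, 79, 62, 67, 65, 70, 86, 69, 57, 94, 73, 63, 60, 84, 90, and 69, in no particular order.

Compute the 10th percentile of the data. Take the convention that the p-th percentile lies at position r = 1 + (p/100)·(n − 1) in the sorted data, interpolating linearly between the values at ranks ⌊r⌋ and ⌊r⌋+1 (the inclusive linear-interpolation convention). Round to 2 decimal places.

Sorted: 57, 60, 62, 63, 65, 66, 67, 69, 69, 70, 72, 73, 79, 84, 86, 90, 92, 94.
n = 18.
r = 1 + (10/100)·(18 − 1) = 1 + 1.7 = 2.7.
Rank 2 is 60 and rank 3 is 62.
Interpolate: 60 + 0.7·(62 − 60) = 60 + 0.7·2 = 61.4.

61.40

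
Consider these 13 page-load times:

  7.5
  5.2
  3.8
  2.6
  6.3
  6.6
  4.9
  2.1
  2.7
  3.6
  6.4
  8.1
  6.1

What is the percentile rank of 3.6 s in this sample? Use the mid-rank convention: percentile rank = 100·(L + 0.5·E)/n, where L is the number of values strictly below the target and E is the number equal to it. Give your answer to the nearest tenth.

Sorted: 2.1, 2.6, 2.7, 3.6, 3.8, 4.9, 5.2, 6.1, 6.3, 6.4, 6.6, 7.5, 8.1.
Count below 3.6: L = 3; count equal: E = 1; n = 13.
Percentile rank = 100·(3 + 0.5·1)/13 = 100·3.5/13 = 26.92.

26.9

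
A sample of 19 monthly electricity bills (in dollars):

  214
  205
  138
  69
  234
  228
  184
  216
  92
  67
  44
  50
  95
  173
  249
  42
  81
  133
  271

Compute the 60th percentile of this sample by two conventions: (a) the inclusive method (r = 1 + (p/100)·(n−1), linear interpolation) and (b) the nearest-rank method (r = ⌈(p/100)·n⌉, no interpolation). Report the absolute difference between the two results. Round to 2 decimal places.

Sorted: 42, 44, 50, 67, 69, 81, 92, 95, 133, 138, 173, 184, 205, 214, 216, 228, 234, 249, 271.
n = 19.
(a) r = 11.8; between ranks 11 (173) and 12 (184): 181.8.
(b) the nearest-rank method: rank 12 → 184.
|181.8 − 184| = 2.2.

2.20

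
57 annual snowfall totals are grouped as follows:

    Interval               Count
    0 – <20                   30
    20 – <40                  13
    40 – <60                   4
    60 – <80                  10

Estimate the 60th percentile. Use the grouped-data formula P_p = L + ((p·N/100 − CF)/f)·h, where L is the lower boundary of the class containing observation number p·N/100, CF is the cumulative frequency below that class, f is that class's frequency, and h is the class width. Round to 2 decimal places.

26.46

N = 57; target position k = 60/100 · 57 = 34.2.
Cumulative frequencies: 30, 43, 47, 57.
Observation 34.2 falls in the class 20 – <40.
L = 20, CF = 30, f = 13, h = 20.
P60 = 20 + ((34.2 − 30)/13)·20 = 20 + 6.46154 = 26.4615.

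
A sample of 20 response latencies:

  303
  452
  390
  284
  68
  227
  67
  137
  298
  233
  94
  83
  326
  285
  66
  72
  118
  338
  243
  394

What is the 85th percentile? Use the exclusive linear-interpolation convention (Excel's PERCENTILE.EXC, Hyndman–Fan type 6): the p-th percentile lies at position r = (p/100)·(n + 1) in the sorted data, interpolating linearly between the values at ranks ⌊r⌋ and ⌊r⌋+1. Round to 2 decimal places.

382.20

Sorted: 66, 67, 68, 72, 83, 94, 118, 137, 227, 233, 243, 284, 285, 298, 303, 326, 338, 390, 394, 452.
n = 20.
r = (85/100)·(20 + 1) = 17.85.
Rank 17 is 338 and rank 18 is 390.
Interpolate: 338 + 0.85·(390 − 338) = 338 + 0.85·52 = 382.2.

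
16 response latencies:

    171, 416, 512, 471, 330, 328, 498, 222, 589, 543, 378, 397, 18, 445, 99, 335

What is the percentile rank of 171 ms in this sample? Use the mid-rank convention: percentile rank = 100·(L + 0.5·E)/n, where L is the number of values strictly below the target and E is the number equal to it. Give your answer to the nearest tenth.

Sorted: 18, 99, 171, 222, 328, 330, 335, 378, 397, 416, 445, 471, 498, 512, 543, 589.
Count below 171: L = 2; count equal: E = 1; n = 16.
Percentile rank = 100·(2 + 0.5·1)/16 = 100·2.5/16 = 15.62.

15.6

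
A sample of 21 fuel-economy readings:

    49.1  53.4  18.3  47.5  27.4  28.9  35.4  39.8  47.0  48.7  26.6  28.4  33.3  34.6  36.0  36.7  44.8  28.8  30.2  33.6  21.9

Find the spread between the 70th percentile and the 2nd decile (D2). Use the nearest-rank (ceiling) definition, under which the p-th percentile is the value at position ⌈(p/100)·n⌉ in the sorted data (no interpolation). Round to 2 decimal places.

Sorted: 18.3, 21.9, 26.6, 27.4, 28.4, 28.8, 28.9, 30.2, 33.3, 33.6, 34.6, 35.4, 36.0, 36.7, 39.8, 44.8, 47.0, 47.5, 48.7, 49.1, 53.4.
n = 21.
P20: rank ⌈20/100·21⌉ = 5 → 28.4.
P70: rank ⌈70/100·21⌉ = 15 → 39.8.
Difference: 39.8 − 28.4 = 11.4.

11.40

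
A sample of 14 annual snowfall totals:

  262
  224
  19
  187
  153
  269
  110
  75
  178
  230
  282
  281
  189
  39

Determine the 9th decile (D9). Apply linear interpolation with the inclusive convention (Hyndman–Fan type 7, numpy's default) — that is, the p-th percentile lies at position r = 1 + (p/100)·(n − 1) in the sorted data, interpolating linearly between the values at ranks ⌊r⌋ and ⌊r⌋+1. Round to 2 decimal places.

Sorted: 19, 39, 75, 110, 153, 178, 187, 189, 224, 230, 262, 269, 281, 282.
n = 14.
r = 1 + (90/100)·(14 − 1) = 1 + 11.7 = 12.7.
Rank 12 is 269 and rank 13 is 281.
Interpolate: 269 + 0.7·(281 − 269) = 269 + 0.7·12 = 277.4.

277.40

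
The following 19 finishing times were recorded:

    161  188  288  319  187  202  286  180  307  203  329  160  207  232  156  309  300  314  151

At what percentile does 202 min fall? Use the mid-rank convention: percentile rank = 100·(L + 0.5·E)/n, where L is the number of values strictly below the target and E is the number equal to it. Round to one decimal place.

39.5

Sorted: 151, 156, 160, 161, 180, 187, 188, 202, 203, 207, 232, 286, 288, 300, 307, 309, 314, 319, 329.
Count below 202: L = 7; count equal: E = 1; n = 19.
Percentile rank = 100·(7 + 0.5·1)/19 = 100·7.5/19 = 39.47.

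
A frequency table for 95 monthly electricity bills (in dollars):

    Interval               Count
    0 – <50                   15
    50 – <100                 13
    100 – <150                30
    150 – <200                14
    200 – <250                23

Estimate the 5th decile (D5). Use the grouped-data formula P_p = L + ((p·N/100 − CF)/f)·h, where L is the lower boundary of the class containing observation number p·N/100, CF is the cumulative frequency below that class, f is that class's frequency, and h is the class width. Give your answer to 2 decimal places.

132.50

N = 95; target position k = 50/100 · 95 = 47.5.
Cumulative frequencies: 15, 28, 58, 72, 95.
Observation 47.5 falls in the class 100 – <150.
L = 100, CF = 28, f = 30, h = 50.
P50 = 100 + ((47.5 − 28)/30)·50 = 100 + 32.5 = 132.5.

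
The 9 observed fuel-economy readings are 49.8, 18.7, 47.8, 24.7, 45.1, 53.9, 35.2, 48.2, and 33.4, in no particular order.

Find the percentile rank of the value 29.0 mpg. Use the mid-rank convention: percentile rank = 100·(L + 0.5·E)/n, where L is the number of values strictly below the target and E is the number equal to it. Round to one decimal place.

Sorted: 18.7, 24.7, 33.4, 35.2, 45.1, 47.8, 48.2, 49.8, 53.9.
Count below 29.0: L = 2; count equal: E = 0; n = 9.
Percentile rank = 100·(2 + 0.5·0)/9 = 100·2/9 = 22.22.

22.2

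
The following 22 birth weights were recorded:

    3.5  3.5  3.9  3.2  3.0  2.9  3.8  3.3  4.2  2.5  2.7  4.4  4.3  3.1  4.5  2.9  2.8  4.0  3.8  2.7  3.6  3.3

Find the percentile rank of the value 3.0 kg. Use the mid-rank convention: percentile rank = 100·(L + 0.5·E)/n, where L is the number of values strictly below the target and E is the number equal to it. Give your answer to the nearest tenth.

Sorted: 2.5, 2.7, 2.7, 2.8, 2.9, 2.9, 3.0, 3.1, 3.2, 3.3, 3.3, 3.5, 3.5, 3.6, 3.8, 3.8, 3.9, 4.0, 4.2, 4.3, 4.4, 4.5.
Count below 3.0: L = 6; count equal: E = 1; n = 22.
Percentile rank = 100·(6 + 0.5·1)/22 = 100·6.5/22 = 29.55.

29.5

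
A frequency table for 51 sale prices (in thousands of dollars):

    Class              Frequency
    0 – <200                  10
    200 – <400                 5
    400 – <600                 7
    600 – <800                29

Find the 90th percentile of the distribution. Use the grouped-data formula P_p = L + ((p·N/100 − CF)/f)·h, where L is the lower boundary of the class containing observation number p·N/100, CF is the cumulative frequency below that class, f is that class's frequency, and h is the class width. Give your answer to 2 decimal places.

N = 51; target position k = 90/100 · 51 = 45.9.
Cumulative frequencies: 10, 15, 22, 51.
Observation 45.9 falls in the class 600 – <800.
L = 600, CF = 22, f = 29, h = 200.
P90 = 600 + ((45.9 − 22)/29)·200 = 600 + 164.828 = 764.828.

764.83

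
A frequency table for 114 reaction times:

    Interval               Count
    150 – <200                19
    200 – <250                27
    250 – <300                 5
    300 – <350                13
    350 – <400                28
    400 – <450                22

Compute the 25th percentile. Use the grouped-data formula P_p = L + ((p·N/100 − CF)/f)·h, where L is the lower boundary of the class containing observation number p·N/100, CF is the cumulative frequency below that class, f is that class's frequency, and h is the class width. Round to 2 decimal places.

N = 114; target position k = 25/100 · 114 = 28.5.
Cumulative frequencies: 19, 46, 51, 64, 92, 114.
Observation 28.5 falls in the class 200 – <250.
L = 200, CF = 19, f = 27, h = 50.
P25 = 200 + ((28.5 − 19)/27)·50 = 200 + 17.5926 = 217.593.

217.59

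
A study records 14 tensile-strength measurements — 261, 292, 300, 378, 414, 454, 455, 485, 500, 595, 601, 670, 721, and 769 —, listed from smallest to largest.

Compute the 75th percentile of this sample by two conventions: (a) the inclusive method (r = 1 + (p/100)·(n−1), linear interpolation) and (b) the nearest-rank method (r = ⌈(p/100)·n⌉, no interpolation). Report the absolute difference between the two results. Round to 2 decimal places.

1.50

n = 14.
(a) r = 10.75; between ranks 10 (595) and 11 (601): 599.5.
(b) the nearest-rank method: rank 11 → 601.
|599.5 − 601| = 1.5.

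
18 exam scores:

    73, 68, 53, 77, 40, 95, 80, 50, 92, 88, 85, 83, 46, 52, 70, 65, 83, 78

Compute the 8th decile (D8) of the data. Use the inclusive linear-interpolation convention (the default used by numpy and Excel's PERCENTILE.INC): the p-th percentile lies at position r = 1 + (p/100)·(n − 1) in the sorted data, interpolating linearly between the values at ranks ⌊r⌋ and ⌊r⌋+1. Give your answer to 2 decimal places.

84.20

Sorted: 40, 46, 50, 52, 53, 65, 68, 70, 73, 77, 78, 80, 83, 83, 85, 88, 92, 95.
n = 18.
r = 1 + (80/100)·(18 − 1) = 1 + 13.6 = 14.6.
Rank 14 is 83 and rank 15 is 85.
Interpolate: 83 + 0.6·(85 − 83) = 83 + 0.6·2 = 84.2.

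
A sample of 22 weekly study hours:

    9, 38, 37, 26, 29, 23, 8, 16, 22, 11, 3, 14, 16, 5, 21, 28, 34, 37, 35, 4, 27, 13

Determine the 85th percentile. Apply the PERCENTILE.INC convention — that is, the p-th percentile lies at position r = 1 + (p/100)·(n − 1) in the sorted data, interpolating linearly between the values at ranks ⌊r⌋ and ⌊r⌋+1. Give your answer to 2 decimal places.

34.85

Sorted: 3, 4, 5, 8, 9, 11, 13, 14, 16, 16, 21, 22, 23, 26, 27, 28, 29, 34, 35, 37, 37, 38.
n = 22.
r = 1 + (85/100)·(22 − 1) = 1 + 17.85 = 18.85.
Rank 18 is 34 and rank 19 is 35.
Interpolate: 34 + 0.85·(35 − 34) = 34 + 0.85·1 = 34.85.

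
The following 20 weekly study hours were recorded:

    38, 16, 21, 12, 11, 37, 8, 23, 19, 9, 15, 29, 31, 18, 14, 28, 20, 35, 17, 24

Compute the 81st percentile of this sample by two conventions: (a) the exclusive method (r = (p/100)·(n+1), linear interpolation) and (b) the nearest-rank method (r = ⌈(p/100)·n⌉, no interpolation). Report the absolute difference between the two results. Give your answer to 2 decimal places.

0.04

Sorted: 8, 9, 11, 12, 14, 15, 16, 17, 18, 19, 20, 21, 23, 24, 28, 29, 31, 35, 37, 38.
n = 20.
(a) r = 17.01; between ranks 17 (31) and 18 (35): 31.04.
(b) the nearest-rank method: rank 17 → 31.
|31.04 − 31| = 0.04.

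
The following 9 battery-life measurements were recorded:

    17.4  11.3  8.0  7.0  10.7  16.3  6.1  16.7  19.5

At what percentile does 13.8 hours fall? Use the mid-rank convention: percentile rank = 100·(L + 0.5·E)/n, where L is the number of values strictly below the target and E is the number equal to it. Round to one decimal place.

55.6

Sorted: 6.1, 7.0, 8.0, 10.7, 11.3, 16.3, 16.7, 17.4, 19.5.
Count below 13.8: L = 5; count equal: E = 0; n = 9.
Percentile rank = 100·(5 + 0.5·0)/9 = 100·5/9 = 55.56.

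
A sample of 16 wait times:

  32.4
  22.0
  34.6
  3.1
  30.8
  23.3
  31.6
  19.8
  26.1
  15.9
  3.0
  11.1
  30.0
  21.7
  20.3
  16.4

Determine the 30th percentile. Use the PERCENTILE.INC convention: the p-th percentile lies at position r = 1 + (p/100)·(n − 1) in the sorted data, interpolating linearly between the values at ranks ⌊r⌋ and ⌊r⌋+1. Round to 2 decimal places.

18.10

Sorted: 3.0, 3.1, 11.1, 15.9, 16.4, 19.8, 20.3, 21.7, 22.0, 23.3, 26.1, 30.0, 30.8, 31.6, 32.4, 34.6.
n = 16.
r = 1 + (30/100)·(16 − 1) = 1 + 4.5 = 5.5.
Rank 5 is 16.4 and rank 6 is 19.8.
Interpolate: 16.4 + 0.5·(19.8 − 16.4) = 16.4 + 0.5·3.4 = 18.1.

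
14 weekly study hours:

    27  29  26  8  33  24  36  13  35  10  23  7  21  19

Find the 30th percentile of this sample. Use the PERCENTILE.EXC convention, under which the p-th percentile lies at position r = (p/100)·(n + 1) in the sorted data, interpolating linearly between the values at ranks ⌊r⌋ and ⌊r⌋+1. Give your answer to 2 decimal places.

16.00

Sorted: 7, 8, 10, 13, 19, 21, 23, 24, 26, 27, 29, 33, 35, 36.
n = 14.
r = (30/100)·(14 + 1) = 4.5.
Rank 4 is 13 and rank 5 is 19.
Interpolate: 13 + 0.5·(19 − 13) = 13 + 0.5·6 = 16.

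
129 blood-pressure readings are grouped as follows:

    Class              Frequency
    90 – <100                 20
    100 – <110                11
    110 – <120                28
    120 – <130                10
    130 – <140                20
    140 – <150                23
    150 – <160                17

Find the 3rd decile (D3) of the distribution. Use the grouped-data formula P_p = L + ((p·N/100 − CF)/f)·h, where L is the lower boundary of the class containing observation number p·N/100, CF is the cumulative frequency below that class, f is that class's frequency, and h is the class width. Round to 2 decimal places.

N = 129; target position k = 30/100 · 129 = 38.7.
Cumulative frequencies: 20, 31, 59, 69, 89, 112, 129.
Observation 38.7 falls in the class 110 – <120.
L = 110, CF = 31, f = 28, h = 10.
P30 = 110 + ((38.7 − 31)/28)·10 = 110 + 2.75 = 112.75.

112.75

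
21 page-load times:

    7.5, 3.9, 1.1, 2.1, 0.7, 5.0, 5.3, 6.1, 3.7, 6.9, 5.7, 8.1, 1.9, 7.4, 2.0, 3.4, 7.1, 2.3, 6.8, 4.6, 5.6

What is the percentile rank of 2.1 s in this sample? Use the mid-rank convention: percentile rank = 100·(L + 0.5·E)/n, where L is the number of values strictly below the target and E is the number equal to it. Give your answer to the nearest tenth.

21.4

Sorted: 0.7, 1.1, 1.9, 2.0, 2.1, 2.3, 3.4, 3.7, 3.9, 4.6, 5.0, 5.3, 5.6, 5.7, 6.1, 6.8, 6.9, 7.1, 7.4, 7.5, 8.1.
Count below 2.1: L = 4; count equal: E = 1; n = 21.
Percentile rank = 100·(4 + 0.5·1)/21 = 100·4.5/21 = 21.43.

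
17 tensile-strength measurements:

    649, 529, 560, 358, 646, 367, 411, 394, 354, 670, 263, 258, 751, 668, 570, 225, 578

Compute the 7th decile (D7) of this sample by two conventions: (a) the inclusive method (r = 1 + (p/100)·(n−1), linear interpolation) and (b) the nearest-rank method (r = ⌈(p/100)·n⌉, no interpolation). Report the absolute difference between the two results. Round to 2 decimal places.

Sorted: 225, 258, 263, 354, 358, 367, 394, 411, 529, 560, 570, 578, 646, 649, 668, 670, 751.
n = 17.
(a) r = 12.2; between ranks 12 (578) and 13 (646): 591.6.
(b) the nearest-rank method: rank 12 → 578.
|591.6 − 578| = 13.6.

13.60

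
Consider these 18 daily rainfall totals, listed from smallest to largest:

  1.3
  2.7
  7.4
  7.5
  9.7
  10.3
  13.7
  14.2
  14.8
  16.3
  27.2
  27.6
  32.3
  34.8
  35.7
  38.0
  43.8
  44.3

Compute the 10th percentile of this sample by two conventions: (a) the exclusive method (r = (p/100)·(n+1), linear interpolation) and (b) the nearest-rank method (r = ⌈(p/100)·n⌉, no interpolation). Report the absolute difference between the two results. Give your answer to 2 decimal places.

0.14

n = 18.
(a) r = 1.9; between ranks 1 (1.3) and 2 (2.7): 2.56.
(b) the nearest-rank method: rank 2 → 2.7.
|2.56 − 2.7| = 0.14.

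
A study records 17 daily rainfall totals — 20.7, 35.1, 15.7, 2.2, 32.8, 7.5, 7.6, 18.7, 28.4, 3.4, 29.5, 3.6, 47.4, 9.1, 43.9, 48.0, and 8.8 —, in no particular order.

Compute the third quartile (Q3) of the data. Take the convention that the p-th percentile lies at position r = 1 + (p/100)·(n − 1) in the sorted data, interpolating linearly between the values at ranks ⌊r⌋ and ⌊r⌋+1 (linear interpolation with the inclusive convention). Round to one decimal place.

Sorted: 2.2, 3.4, 3.6, 7.5, 7.6, 8.8, 9.1, 15.7, 18.7, 20.7, 28.4, 29.5, 32.8, 35.1, 43.9, 47.4, 48.0.
n = 17.
r = 1 + (75/100)·(17 − 1) = 1 + 12 = 13.
r is an integer, so P75 is the value at rank 13: 32.8.

32.8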